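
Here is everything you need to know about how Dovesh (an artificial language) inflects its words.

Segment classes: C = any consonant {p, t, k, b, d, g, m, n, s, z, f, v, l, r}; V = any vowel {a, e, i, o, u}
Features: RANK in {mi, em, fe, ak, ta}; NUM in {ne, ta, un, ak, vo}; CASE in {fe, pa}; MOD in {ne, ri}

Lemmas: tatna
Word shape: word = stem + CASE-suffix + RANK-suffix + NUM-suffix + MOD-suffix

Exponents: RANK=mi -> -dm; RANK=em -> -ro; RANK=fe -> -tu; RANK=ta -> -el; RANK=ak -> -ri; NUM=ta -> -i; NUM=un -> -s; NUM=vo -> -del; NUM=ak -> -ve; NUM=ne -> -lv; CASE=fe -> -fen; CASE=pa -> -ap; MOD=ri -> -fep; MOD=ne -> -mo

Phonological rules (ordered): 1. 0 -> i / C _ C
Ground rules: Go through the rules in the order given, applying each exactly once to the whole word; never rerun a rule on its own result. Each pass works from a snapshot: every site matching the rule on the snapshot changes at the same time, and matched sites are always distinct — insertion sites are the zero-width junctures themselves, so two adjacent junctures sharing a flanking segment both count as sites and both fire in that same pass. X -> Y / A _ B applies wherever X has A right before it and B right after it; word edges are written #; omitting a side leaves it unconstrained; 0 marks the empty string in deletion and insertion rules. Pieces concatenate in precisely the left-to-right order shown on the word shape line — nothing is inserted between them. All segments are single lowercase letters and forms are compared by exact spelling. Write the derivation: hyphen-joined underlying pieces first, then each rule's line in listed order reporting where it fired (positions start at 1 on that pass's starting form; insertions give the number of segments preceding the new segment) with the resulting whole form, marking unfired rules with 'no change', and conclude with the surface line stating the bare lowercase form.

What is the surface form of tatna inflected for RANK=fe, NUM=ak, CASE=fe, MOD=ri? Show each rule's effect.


underlying: tatna-fen-tu-ve-fep
1. 0 -> i / C _ C: inserts after position(s) 3, 8: tatinafenituvefep
surface: tatinafenituvefep


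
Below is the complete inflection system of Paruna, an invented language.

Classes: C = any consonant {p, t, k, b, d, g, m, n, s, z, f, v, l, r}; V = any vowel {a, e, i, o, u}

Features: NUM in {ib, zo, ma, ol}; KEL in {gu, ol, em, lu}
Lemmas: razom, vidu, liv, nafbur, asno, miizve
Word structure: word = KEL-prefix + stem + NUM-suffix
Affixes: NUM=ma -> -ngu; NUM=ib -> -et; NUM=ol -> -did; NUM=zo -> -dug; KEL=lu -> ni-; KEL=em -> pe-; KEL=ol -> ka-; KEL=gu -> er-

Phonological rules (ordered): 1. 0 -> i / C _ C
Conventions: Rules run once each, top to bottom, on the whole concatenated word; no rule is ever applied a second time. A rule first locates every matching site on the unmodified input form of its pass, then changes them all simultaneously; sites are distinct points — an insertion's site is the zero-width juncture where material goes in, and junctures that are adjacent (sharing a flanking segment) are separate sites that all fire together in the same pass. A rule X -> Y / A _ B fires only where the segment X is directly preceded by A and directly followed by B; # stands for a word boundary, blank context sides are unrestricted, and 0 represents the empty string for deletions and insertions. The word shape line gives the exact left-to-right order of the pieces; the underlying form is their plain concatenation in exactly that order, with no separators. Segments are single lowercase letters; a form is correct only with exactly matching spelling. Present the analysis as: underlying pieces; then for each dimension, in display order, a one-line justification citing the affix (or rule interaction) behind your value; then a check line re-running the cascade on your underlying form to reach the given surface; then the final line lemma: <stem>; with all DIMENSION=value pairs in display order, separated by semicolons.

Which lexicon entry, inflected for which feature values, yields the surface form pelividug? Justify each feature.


underlying: pe-liv-dug
NUM=zo - signalled by the affix -dug
KEL=em - signalled by the affix pe-
check: pelivdug -> pelividug
lemma: liv; NUM=zo; KEL=em


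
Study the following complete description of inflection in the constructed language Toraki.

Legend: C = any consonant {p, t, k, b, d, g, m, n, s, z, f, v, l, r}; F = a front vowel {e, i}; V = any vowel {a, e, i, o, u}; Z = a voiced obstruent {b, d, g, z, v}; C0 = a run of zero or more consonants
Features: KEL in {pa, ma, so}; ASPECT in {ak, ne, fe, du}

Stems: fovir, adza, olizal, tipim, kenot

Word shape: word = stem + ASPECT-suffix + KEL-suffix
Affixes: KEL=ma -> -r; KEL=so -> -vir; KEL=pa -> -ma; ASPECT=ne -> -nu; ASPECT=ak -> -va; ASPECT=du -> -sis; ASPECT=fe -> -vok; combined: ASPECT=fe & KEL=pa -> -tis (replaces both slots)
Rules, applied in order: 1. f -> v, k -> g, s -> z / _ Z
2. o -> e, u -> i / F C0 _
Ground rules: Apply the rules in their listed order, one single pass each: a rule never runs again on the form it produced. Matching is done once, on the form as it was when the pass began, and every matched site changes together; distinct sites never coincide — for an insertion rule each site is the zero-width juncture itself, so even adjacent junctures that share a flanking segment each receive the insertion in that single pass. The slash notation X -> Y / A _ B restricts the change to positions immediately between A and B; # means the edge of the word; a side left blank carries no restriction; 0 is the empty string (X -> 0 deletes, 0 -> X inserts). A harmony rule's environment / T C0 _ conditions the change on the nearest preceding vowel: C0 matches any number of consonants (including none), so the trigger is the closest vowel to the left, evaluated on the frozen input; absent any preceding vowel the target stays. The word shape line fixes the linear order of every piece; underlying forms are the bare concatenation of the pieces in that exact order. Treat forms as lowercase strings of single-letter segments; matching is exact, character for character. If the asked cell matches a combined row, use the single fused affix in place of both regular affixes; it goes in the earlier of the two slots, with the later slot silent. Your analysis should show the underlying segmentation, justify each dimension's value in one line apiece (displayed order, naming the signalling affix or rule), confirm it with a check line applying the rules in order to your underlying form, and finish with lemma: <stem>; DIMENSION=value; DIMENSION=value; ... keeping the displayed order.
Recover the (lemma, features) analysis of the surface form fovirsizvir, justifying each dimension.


underlying: fovir-sis-vir
KEL=so - signalled by the affix -vir
ASPECT=du - signalled by the affix -sis
check: fovirsisvir -> fovirsizvir -> fovirsizvir
lemma: fovir; KEL=so; ASPECT=du


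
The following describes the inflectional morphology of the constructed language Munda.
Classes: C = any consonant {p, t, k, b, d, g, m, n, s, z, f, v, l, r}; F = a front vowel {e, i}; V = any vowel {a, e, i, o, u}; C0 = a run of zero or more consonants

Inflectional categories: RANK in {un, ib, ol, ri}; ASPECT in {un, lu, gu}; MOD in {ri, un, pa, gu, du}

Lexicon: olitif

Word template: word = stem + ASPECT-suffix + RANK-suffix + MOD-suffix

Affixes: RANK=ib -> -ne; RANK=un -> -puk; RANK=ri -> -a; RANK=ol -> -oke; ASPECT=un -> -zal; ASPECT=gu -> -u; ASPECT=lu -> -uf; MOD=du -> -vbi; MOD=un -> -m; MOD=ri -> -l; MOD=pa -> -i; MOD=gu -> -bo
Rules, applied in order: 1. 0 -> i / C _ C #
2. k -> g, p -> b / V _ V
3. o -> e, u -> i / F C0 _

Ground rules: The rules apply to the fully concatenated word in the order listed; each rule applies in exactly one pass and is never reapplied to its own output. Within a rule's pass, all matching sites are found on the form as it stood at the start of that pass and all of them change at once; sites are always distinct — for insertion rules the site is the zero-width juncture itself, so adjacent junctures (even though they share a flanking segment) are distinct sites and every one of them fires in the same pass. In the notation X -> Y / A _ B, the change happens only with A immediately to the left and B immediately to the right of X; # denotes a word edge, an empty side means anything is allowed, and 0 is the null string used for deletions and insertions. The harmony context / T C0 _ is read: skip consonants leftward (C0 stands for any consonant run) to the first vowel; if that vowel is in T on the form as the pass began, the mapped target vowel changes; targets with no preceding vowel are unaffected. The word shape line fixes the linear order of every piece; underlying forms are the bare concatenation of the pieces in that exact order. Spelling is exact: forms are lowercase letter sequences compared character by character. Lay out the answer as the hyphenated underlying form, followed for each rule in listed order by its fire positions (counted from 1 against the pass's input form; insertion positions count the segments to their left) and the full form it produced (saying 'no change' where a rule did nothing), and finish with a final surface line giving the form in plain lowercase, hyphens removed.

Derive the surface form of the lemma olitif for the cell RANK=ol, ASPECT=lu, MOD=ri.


underlying: olitif-uf-oke-l
1. 0 -> i / C _ C #: no change
2. k -> g, p -> b / V _ V: fires at position(s) 10: olitifufogel
3. o -> e, u -> i / F C0 _: fires at position(s) 7: olitififogel
surface: olitififogel


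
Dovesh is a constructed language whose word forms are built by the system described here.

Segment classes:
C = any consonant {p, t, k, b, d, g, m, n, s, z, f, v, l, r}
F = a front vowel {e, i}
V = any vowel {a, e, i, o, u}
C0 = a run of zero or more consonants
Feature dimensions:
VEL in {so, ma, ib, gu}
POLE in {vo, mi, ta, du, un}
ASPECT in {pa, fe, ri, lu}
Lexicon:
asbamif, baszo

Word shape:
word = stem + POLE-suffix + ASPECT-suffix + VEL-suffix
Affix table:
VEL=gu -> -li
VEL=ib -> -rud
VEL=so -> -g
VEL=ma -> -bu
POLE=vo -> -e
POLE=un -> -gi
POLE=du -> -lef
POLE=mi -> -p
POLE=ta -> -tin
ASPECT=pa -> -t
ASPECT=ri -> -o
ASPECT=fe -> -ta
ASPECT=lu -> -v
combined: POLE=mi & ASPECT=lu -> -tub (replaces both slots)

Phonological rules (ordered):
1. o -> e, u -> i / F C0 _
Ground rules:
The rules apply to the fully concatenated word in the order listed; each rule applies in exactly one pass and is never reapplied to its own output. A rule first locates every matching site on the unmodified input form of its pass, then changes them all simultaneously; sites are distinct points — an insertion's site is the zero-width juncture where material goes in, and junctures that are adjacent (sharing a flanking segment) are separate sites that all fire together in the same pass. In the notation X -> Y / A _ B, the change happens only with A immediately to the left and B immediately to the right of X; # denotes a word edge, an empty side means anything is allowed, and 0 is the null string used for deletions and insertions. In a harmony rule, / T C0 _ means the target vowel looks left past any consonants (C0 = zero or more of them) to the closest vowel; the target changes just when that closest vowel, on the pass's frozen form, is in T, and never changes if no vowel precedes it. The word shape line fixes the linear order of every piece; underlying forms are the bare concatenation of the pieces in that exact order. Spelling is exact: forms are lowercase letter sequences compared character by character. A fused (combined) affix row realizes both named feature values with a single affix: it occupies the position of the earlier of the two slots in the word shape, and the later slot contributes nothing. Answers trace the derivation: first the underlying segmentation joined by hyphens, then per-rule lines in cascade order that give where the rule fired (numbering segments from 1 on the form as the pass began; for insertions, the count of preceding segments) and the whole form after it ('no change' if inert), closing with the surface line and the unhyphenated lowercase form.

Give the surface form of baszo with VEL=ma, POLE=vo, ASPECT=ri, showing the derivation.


underlying: baszo-e-o-bu
1. o -> e, u -> i / F C0 _: fires at position(s) 7: baszoeebu
surface: baszoeebu


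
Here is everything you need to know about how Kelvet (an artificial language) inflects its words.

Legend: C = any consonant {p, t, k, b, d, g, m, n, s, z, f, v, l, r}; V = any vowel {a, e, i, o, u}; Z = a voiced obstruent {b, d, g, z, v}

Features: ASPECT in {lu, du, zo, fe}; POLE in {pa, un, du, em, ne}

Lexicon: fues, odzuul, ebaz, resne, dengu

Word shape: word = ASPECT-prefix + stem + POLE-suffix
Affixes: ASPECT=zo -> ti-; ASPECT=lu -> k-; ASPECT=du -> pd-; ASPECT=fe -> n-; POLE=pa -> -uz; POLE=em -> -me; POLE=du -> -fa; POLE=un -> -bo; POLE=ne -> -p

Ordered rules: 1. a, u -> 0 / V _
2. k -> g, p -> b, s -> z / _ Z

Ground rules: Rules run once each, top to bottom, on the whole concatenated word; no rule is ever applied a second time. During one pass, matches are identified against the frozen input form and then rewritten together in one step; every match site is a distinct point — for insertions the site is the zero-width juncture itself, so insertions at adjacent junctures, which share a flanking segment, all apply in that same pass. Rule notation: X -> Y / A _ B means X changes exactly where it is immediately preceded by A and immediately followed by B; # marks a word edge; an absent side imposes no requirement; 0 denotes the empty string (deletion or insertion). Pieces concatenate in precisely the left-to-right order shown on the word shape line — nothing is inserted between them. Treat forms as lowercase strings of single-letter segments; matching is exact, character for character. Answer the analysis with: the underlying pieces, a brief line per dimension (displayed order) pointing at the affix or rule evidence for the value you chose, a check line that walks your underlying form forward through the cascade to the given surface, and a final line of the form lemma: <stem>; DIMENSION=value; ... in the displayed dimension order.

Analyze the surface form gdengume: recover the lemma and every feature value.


underlying: k-dengu-me
ASPECT=lu - signalled by the affix k-
POLE=em - signalled by the affix -me
check: kdengume -> kdengume -> gdengume
lemma: dengu; ASPECT=lu; POLE=em


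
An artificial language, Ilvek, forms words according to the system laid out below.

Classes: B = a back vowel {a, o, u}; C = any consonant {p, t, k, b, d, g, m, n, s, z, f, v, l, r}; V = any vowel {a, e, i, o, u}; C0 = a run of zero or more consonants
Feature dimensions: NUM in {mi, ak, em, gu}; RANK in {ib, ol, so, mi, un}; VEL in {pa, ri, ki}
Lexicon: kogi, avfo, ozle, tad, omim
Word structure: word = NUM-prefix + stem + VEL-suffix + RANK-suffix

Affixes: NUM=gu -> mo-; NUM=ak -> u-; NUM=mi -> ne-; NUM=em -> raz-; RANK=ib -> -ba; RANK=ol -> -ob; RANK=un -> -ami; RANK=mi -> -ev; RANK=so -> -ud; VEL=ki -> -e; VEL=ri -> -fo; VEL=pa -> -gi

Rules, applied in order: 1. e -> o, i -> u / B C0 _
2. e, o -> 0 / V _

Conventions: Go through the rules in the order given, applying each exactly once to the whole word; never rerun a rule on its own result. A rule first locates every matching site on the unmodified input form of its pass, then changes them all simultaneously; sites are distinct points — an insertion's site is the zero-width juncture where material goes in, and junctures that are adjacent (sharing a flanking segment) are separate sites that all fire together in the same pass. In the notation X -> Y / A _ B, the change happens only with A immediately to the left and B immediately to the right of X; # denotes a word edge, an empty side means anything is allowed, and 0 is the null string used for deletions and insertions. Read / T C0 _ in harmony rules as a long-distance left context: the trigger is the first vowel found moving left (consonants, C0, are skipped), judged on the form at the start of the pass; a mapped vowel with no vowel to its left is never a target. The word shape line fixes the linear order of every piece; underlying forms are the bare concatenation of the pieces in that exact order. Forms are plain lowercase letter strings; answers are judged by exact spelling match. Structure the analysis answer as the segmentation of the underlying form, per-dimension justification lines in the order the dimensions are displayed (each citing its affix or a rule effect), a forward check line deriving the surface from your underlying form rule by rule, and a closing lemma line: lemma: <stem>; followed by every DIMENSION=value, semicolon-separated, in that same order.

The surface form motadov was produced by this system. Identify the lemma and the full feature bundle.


underlying: mo-tad-e-ev
NUM=gu - signalled by the affix mo-
RANK=mi - signalled by the affix -ev
VEL=ki - signalled by the affix -e
check: motadeev -> motadoev -> motadov
lemma: tad; NUM=gu; RANK=mi; VEL=ki


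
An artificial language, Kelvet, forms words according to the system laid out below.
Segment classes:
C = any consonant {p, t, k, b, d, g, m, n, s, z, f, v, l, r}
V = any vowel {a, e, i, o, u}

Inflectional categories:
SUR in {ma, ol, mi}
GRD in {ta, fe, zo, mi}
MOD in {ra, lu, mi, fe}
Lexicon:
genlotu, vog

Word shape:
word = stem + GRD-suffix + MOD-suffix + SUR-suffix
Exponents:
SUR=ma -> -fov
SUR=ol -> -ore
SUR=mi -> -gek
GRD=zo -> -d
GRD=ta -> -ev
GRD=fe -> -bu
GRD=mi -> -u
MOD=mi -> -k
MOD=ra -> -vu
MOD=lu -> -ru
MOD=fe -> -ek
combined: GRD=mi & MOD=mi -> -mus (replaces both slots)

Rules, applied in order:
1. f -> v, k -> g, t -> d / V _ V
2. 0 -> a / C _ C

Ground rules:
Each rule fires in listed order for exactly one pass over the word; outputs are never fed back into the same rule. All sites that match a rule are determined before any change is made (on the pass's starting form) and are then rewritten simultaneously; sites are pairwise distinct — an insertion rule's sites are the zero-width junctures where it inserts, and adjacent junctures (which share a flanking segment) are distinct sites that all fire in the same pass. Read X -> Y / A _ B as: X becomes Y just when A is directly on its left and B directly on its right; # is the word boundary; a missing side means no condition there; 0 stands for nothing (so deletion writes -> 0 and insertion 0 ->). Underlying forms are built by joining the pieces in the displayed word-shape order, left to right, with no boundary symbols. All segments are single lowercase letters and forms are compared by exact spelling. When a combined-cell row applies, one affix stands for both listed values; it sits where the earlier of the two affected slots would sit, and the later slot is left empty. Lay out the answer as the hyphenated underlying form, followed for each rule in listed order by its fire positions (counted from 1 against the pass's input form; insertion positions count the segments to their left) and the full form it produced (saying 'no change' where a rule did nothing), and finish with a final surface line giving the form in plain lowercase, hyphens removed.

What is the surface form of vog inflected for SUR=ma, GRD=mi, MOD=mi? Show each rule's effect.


underlying: vog-mus-fov
1. f -> v, k -> g, t -> d / V _ V: no change
2. 0 -> a / C _ C: inserts after position(s) 3, 6: vogamusafov
surface: vogamusafov


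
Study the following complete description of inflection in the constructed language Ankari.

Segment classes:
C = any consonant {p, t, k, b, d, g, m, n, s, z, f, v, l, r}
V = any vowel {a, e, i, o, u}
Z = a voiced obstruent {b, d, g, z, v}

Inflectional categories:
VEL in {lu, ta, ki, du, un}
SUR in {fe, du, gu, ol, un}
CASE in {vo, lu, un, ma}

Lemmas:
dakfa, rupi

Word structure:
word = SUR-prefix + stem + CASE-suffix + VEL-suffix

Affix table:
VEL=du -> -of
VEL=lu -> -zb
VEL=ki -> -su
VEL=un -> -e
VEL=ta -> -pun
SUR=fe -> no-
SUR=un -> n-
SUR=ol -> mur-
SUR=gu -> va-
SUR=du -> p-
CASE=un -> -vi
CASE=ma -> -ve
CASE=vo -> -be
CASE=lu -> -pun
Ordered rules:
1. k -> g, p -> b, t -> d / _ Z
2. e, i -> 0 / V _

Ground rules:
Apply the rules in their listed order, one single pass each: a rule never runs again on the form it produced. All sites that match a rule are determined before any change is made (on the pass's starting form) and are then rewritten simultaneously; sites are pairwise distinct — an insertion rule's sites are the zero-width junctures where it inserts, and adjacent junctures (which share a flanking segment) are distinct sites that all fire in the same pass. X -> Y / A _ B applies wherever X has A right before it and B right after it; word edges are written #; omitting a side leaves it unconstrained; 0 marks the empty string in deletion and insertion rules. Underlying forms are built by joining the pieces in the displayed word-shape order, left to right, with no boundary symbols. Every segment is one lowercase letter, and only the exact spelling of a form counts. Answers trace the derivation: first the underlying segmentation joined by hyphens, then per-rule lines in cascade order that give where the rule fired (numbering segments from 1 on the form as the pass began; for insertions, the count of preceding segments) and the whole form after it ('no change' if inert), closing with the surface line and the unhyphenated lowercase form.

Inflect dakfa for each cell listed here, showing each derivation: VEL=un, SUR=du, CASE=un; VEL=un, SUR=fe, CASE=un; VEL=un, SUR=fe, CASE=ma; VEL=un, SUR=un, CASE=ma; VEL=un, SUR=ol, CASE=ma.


cell VEL=un, SUR=du, CASE=un:
underlying: p-dakfa-vi-e
1. k -> g, p -> b, t -> d / _ Z: fires at position(s) 1: bdakfavie
2. e, i -> 0 / V _: fires at position(s) 9: bdakfavi
surface: bdakfavi

cell VEL=un, SUR=fe, CASE=un:
underlying: no-dakfa-vi-e
1. k -> g, p -> b, t -> d / _ Z: no change
2. e, i -> 0 / V _: fires at position(s) 10: nodakfavi
surface: nodakfavi

cell VEL=un, SUR=fe, CASE=ma:
underlying: no-dakfa-ve-e
1. k -> g, p -> b, t -> d / _ Z: no change
2. e, i -> 0 / V _: fires at position(s) 10: nodakfave
surface: nodakfave

cell VEL=un, SUR=un, CASE=ma:
underlying: n-dakfa-ve-e
1. k -> g, p -> b, t -> d / _ Z: no change
2. e, i -> 0 / V _: fires at position(s) 9: ndakfave
surface: ndakfave

cell VEL=un, SUR=ol, CASE=ma:
underlying: mur-dakfa-ve-e
1. k -> g, p -> b, t -> d / _ Z: no change
2. e, i -> 0 / V _: fires at position(s) 11: murdakfave
surface: murdakfave


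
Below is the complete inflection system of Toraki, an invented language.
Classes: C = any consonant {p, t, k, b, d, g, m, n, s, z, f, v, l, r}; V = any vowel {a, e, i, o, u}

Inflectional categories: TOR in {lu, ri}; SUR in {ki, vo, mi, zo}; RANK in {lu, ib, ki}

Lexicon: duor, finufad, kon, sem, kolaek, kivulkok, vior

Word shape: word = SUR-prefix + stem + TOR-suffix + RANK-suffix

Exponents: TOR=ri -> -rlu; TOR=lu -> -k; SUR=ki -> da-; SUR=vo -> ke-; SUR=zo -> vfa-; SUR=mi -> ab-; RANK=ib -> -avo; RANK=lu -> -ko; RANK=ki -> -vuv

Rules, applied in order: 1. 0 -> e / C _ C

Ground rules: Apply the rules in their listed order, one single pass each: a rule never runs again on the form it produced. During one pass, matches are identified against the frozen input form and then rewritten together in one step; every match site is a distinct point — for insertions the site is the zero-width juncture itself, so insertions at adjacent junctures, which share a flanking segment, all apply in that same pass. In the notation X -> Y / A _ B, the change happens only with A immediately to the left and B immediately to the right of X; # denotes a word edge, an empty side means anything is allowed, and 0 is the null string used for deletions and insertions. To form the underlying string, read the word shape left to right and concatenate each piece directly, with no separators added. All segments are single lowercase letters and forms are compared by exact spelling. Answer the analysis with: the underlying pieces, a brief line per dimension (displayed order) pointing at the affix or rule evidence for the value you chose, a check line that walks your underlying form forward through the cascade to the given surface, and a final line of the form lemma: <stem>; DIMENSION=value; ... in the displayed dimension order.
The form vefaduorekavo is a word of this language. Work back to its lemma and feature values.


underlying: vfa-duor-k-avo
TOR=lu - signalled by the affix -k
SUR=zo - signalled by the affix vfa-
RANK=ib - signalled by the affix -avo
check: vfaduorkavo -> vefaduorekavo
lemma: duor; TOR=lu; SUR=zo; RANK=ib


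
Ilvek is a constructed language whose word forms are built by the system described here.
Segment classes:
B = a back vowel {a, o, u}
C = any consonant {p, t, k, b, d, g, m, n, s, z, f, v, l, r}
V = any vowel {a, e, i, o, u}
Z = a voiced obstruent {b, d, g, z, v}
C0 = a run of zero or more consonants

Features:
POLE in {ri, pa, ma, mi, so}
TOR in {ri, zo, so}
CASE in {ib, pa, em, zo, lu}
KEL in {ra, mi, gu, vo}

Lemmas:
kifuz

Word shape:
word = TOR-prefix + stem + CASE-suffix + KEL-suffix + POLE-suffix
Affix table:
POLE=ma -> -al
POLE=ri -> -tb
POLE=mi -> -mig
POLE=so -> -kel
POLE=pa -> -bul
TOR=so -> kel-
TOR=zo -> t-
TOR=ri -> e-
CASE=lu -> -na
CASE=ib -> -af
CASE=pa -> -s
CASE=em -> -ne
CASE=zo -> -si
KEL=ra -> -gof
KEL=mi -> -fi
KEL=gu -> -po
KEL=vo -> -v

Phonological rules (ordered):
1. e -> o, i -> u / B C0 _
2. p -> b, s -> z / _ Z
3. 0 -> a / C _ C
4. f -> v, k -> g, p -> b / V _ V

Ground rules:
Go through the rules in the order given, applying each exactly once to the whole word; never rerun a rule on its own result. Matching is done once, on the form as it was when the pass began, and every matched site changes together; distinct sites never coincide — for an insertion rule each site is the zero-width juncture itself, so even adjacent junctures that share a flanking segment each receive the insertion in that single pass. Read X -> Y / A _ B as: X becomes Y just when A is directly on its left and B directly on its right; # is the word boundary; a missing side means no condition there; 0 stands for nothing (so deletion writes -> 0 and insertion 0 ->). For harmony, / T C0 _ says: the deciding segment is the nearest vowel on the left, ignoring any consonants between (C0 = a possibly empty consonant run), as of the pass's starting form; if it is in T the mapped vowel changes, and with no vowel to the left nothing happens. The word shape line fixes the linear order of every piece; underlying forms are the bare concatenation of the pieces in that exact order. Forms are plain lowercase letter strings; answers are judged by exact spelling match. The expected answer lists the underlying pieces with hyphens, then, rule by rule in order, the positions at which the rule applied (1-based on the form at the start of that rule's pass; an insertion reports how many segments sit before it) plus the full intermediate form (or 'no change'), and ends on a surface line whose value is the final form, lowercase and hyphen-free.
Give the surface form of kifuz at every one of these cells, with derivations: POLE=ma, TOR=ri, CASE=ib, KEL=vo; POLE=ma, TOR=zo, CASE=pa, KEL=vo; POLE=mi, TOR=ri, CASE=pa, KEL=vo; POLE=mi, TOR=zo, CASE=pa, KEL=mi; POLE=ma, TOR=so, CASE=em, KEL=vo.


cell POLE=ma, TOR=ri, CASE=ib, KEL=vo:
underlying: e-kifuz-af-v-al
1. e -> o, i -> u / B C0 _: no change
2. p -> b, s -> z / _ Z: no change
3. 0 -> a / C _ C: inserts after position(s) 8: ekifuzafaval
4. f -> v, k -> g, p -> b / V _ V: fires at position(s) 2, 4, 8: egivuzavaval
surface: egivuzavaval

cell POLE=ma, TOR=zo, CASE=pa, KEL=vo:
underlying: t-kifuz-s-v-al
1. e -> o, i -> u / B C0 _: no change
2. p -> b, s -> z / _ Z: fires at position(s) 7: tkifuzzval
3. 0 -> a / C _ C: inserts after position(s) 1, 6, 7: takifuzazaval
4. f -> v, k -> g, p -> b / V _ V: fires at position(s) 3, 5: tagivuzazaval
surface: tagivuzazaval

cell POLE=mi, TOR=ri, CASE=pa, KEL=vo:
underlying: e-kifuz-s-v-mig
1. e -> o, i -> u / B C0 _: fires at position(s) 10: ekifuzsvmug
2. p -> b, s -> z / _ Z: fires at position(s) 7: ekifuzzvmug
3. 0 -> a / C _ C: inserts after position(s) 6, 7, 8: ekifuzazavamug
4. f -> v, k -> g, p -> b / V _ V: fires at position(s) 2, 4: egivuzazavamug
surface: egivuzazavamug

cell POLE=mi, TOR=zo, CASE=pa, KEL=mi:
underlying: t-kifuz-s-fi-mig
1. e -> o, i -> u / B C0 _: fires at position(s) 9: tkifuzsfumig
2. p -> b, s -> z / _ Z: no change
3. 0 -> a / C _ C: inserts after position(s) 1, 6, 7: takifuzasafumig
4. f -> v, k -> g, p -> b / V _ V: fires at position(s) 3, 5, 11: tagivuzasavumig
surface: tagivuzasavumig

cell POLE=ma, TOR=so, CASE=em, KEL=vo:
underlying: kel-kifuz-ne-v-al
1. e -> o, i -> u / B C0 _: fires at position(s) 10: kelkifuznoval
2. p -> b, s -> z / _ Z: no change
3. 0 -> a / C _ C: inserts after position(s) 3, 8: kelakifuzanoval
4. f -> v, k -> g, p -> b / V _ V: fires at position(s) 5, 7: kelagivuzanoval
surface: kelagivuzanoval


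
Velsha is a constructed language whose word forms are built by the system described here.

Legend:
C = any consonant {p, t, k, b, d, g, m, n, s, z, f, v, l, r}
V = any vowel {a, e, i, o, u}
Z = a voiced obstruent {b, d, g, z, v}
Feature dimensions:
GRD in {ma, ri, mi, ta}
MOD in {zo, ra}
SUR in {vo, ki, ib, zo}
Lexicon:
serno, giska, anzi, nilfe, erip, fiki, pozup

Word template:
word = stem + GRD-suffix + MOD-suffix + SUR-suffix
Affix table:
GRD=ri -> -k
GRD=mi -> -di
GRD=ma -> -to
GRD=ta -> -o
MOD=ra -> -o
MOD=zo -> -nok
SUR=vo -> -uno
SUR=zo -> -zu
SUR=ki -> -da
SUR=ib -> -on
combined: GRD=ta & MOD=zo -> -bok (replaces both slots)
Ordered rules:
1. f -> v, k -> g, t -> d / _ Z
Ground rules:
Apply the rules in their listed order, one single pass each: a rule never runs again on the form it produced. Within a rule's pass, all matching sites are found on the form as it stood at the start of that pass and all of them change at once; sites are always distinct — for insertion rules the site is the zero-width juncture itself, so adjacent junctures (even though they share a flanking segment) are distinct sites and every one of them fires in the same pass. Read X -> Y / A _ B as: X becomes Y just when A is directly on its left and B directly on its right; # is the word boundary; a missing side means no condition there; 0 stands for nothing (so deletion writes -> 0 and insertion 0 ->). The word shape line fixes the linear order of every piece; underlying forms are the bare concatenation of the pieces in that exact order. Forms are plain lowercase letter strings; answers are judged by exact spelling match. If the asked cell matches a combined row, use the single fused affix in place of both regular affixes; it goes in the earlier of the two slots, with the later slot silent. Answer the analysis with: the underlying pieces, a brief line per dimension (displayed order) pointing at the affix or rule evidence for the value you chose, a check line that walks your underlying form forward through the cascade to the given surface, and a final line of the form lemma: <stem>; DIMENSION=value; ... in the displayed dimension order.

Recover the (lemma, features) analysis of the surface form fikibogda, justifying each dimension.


underlying: fiki-bok-da
GRD=ta - signalled by the combined affix row
MOD=zo - signalled by the combined affix row
SUR=ki - signalled by the affix -da
check: fikibokda -> fikibogda
lemma: fiki; GRD=ta; MOD=zo; SUR=ki


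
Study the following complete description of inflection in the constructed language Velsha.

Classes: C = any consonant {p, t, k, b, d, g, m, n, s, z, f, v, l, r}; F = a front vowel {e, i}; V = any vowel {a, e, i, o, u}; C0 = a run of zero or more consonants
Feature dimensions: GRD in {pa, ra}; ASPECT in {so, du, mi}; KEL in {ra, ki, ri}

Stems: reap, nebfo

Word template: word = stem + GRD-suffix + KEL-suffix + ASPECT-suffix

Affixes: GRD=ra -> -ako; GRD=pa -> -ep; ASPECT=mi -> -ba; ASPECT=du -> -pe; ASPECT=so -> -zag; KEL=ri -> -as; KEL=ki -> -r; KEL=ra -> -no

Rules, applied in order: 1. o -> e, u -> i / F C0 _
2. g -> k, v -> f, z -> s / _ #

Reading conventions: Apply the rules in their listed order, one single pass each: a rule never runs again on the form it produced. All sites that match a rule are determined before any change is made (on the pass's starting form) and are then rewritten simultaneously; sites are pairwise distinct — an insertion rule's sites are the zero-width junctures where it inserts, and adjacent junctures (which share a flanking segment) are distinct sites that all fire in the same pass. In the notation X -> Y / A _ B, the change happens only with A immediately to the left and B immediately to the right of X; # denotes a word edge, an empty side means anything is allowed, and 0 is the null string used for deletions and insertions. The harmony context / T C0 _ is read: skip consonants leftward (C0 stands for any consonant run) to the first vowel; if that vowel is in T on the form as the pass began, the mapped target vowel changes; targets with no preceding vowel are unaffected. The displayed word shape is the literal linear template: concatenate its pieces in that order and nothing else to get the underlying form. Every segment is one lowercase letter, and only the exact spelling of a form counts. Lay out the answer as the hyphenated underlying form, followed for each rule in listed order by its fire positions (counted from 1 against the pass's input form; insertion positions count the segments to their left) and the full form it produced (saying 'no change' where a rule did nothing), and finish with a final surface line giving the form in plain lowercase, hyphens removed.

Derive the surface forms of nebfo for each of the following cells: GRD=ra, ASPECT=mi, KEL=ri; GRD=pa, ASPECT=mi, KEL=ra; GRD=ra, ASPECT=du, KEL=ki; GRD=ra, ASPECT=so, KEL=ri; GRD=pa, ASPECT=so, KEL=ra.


cell GRD=ra, ASPECT=mi, KEL=ri:
underlying: nebfo-ako-as-ba
1. o -> e, u -> i / F C0 _: fires at position(s) 5: nebfeakoasba
2. g -> k, v -> f, z -> s / _ #: no change
surface: nebfeakoasba

cell GRD=pa, ASPECT=mi, KEL=ra:
underlying: nebfo-ep-no-ba
1. o -> e, u -> i / F C0 _: fires at position(s) 5, 9: nebfeepneba
2. g -> k, v -> f, z -> s / _ #: no change
surface: nebfeepneba

cell GRD=ra, ASPECT=du, KEL=ki:
underlying: nebfo-ako-r-pe
1. o -> e, u -> i / F C0 _: fires at position(s) 5: nebfeakorpe
2. g -> k, v -> f, z -> s / _ #: no change
surface: nebfeakorpe

cell GRD=ra, ASPECT=so, KEL=ri:
underlying: nebfo-ako-as-zag
1. o -> e, u -> i / F C0 _: fires at position(s) 5: nebfeakoaszag
2. g -> k, v -> f, z -> s / _ #: fires at position(s) 13: nebfeakoaszak
surface: nebfeakoaszak

cell GRD=pa, ASPECT=so, KEL=ra:
underlying: nebfo-ep-no-zag
1. o -> e, u -> i / F C0 _: fires at position(s) 5, 9: nebfeepnezag
2. g -> k, v -> f, z -> s / _ #: fires at position(s) 12: nebfeepnezak
surface: nebfeepnezak


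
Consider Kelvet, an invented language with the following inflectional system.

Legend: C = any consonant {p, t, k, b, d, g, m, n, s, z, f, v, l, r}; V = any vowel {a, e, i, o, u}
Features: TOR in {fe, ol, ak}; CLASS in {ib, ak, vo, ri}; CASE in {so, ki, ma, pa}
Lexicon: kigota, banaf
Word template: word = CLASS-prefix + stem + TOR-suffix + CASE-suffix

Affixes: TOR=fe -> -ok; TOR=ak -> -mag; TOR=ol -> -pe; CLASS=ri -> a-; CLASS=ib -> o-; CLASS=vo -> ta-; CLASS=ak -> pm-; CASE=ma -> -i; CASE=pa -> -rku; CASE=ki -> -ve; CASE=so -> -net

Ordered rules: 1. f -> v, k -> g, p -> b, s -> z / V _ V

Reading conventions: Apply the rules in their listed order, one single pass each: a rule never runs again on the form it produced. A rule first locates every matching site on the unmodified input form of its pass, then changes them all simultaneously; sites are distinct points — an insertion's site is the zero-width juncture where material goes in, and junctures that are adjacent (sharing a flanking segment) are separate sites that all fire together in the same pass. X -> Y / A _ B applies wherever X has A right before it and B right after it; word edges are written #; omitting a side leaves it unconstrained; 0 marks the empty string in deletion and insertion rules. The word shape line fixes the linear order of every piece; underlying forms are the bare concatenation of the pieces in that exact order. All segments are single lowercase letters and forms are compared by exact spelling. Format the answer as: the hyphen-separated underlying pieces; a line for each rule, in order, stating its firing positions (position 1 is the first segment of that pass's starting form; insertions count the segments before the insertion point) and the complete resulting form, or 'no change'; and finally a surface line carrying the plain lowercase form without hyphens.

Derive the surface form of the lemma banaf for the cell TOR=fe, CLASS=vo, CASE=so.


underlying: ta-banaf-ok-net
1. f -> v, k -> g, p -> b, s -> z / V _ V: fires at position(s) 7: tabanavoknet
surface: tabanavoknet


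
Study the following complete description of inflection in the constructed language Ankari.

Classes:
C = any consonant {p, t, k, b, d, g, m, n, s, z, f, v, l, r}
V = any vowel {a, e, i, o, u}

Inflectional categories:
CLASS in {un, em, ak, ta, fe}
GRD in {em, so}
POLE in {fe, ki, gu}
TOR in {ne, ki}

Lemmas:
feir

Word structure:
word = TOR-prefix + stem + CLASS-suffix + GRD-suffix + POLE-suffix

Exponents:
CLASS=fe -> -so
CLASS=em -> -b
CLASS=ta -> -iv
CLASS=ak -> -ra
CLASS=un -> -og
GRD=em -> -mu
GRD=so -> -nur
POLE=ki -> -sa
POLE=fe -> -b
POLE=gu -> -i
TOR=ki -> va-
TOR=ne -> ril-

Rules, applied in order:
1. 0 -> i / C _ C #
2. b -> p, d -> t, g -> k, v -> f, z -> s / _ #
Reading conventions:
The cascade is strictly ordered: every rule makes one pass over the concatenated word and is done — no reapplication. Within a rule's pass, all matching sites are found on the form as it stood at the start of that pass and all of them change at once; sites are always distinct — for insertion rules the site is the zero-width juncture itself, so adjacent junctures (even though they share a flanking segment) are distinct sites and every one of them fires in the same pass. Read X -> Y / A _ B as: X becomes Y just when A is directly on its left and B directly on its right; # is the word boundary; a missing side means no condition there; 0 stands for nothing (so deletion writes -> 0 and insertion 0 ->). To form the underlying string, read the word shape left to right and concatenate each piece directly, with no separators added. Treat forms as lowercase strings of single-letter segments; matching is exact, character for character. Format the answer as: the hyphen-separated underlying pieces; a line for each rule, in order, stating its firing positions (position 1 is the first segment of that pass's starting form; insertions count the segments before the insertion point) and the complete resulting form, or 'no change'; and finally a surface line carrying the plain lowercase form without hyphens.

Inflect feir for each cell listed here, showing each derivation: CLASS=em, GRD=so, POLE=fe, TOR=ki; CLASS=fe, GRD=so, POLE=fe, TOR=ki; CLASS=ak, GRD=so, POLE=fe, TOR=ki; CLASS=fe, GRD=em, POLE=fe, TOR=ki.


cell CLASS=em, GRD=so, POLE=fe, TOR=ki:
underlying: va-feir-b-nur-b
1. 0 -> i / C _ C #: inserts after position(s) 10: vafeirbnurib
2. b -> p, d -> t, g -> k, v -> f, z -> s / _ #: fires at position(s) 12: vafeirbnurip
surface: vafeirbnurip

cell CLASS=fe, GRD=so, POLE=fe, TOR=ki:
underlying: va-feir-so-nur-b
1. 0 -> i / C _ C #: inserts after position(s) 11: vafeirsonurib
2. b -> p, d -> t, g -> k, v -> f, z -> s / _ #: fires at position(s) 13: vafeirsonurip
surface: vafeirsonurip

cell CLASS=ak, GRD=so, POLE=fe, TOR=ki:
underlying: va-feir-ra-nur-b
1. 0 -> i / C _ C #: inserts after position(s) 11: vafeirranurib
2. b -> p, d -> t, g -> k, v -> f, z -> s / _ #: fires at position(s) 13: vafeirranurip
surface: vafeirranurip

cell CLASS=fe, GRD=em, POLE=fe, TOR=ki:
underlying: va-feir-so-mu-b
1. 0 -> i / C _ C #: no change
2. b -> p, d -> t, g -> k, v -> f, z -> s / _ #: fires at position(s) 11: vafeirsomup
surface: vafeirsomup


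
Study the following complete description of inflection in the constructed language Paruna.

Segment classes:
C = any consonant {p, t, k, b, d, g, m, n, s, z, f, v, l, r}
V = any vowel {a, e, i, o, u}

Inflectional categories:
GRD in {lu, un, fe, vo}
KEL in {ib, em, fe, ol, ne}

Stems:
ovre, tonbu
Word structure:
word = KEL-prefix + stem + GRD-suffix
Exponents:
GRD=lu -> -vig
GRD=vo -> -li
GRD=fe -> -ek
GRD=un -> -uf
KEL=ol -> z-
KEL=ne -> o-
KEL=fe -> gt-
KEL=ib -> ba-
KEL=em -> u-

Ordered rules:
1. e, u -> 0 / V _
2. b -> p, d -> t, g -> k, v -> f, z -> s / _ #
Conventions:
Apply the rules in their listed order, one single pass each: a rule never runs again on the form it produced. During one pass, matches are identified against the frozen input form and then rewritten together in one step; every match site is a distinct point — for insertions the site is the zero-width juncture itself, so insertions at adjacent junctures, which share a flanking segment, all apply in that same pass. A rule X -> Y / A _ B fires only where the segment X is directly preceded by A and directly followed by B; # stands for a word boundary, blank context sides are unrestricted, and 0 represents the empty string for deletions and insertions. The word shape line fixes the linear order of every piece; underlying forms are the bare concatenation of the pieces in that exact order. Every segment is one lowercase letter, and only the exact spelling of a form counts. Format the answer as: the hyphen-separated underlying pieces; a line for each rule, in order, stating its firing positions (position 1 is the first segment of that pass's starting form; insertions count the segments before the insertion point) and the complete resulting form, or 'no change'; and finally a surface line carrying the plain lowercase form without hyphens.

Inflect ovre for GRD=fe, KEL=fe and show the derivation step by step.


underlying: gt-ovre-ek
1. e, u -> 0 / V _: fires at position(s) 7: gtovrek
2. b -> p, d -> t, g -> k, v -> f, z -> s / _ #: no change
surface: gtovrek
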